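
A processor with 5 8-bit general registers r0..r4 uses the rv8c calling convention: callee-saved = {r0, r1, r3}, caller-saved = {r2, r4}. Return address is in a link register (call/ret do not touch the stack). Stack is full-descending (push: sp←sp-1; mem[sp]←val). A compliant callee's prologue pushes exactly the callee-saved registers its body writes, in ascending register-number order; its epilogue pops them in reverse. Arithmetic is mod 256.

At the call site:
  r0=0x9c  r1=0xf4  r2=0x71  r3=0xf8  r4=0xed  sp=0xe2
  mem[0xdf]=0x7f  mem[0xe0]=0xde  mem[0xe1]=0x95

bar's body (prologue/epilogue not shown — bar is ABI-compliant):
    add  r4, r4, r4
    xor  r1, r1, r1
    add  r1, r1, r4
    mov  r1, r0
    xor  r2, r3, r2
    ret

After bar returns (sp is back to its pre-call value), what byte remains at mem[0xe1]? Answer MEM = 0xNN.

MEM = 0xf4

prologue: push r1 → mem[0xe1]=0xf4, sp=0xe1
body[0] add  r4, r4, r4 → r4=0xda
body[1] xor  r1, r1, r1 → r1=0x00
body[2] add  r1, r1, r4 → r1=0xda
body[3] mov  r1, r0 → r1=0x9c
body[4] xor  r2, r3, r2 → r2=0x89
epilogue: pop r1=0xf4, sp=0xe2
prologue pushed ['r1'] at ['0xe1']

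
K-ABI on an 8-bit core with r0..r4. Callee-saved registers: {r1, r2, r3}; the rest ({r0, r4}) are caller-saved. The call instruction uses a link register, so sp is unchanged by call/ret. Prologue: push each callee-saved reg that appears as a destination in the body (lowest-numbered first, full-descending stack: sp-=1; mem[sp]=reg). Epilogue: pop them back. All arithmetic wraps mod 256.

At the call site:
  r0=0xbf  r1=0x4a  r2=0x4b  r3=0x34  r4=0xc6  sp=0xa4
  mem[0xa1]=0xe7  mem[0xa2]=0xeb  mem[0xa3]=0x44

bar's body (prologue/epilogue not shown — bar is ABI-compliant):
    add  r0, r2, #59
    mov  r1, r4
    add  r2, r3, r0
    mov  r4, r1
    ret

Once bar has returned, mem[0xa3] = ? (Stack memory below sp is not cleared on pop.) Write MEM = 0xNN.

prologue: push r1 -> mem[0xa3]=0x4a, sp=0xa3
prologue: push r2 -> mem[0xa2]=0x4b, sp=0xa2
body[0] add  r0, r2, #59 -> r0=0x86
body[1] mov  r1, r4 -> r1=0xc6
body[2] add  r2, r3, r0 -> r2=0xba
body[3] mov  r4, r1 -> r4=0xc6
epilogue: pop r2=0x4b, sp=0xa3
epilogue: pop r1=0x4a, sp=0xa4
prologue pushed ['r1', 'r2'] at ['0xa3', '0xa2']

MEM = 0x4a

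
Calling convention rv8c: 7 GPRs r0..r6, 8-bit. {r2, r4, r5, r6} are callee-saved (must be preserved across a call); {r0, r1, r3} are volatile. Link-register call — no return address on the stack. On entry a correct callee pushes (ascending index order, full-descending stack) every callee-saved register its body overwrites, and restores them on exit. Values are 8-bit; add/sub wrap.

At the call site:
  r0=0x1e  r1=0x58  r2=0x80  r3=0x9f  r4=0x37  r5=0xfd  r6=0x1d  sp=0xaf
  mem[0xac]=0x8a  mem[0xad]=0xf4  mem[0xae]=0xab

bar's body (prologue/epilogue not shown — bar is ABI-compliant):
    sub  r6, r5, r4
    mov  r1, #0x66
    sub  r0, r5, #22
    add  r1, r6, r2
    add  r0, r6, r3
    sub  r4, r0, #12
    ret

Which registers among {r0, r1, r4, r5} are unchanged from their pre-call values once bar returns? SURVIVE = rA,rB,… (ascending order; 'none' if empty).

SURVIVE = r4,r5

prologue: push r4 -> mem[0xae]=0x37, sp=0xae
prologue: push r6 -> mem[0xad]=0x1d, sp=0xad
body[0] sub  r6, r5, r4 -> r6=0xc6
body[1] mov  r1, #0x66 -> r1=0x66
body[2] sub  r0, r5, #22 -> r0=0xe7
body[3] add  r1, r6, r2 -> r1=0x46
body[4] add  r0, r6, r3 -> r0=0x65
body[5] sub  r4, r0, #12 -> r4=0x59
epilogue: pop r6=0x1d, sp=0xae
epilogue: pop r4=0x37, sp=0xaf
r0: caller-saved, written=True
r1: caller-saved, written=True
r4: callee-saved, written=True
r5: callee-saved, written=False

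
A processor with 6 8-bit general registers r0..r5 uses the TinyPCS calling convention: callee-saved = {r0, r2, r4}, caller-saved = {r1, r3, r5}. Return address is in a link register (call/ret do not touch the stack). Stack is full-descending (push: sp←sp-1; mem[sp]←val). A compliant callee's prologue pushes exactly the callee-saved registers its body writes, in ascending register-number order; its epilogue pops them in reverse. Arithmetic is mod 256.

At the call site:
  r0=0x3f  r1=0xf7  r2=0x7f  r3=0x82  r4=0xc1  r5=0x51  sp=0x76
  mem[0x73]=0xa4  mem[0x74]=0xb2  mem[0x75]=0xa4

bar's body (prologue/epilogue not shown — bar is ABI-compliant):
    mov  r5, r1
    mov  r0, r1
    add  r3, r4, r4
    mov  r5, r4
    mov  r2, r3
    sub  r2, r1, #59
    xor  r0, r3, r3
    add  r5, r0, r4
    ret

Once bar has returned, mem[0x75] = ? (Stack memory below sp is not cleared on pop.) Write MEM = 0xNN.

MEM = 0x3f

prologue: push r0 -> mem[0x75]=0x3f, sp=0x75
prologue: push r2 -> mem[0x74]=0x7f, sp=0x74
body[0] mov  r5, r1 -> r5=0xf7
body[1] mov  r0, r1 -> r0=0xf7
body[2] add  r3, r4, r4 -> r3=0x82
body[3] mov  r5, r4 -> r5=0xc1
body[4] mov  r2, r3 -> r2=0x82
body[5] sub  r2, r1, #59 -> r2=0xbc
body[6] xor  r0, r3, r3 -> r0=0x00
body[7] add  r5, r0, r4 -> r5=0xc1
epilogue: pop r2=0x7f, sp=0x75
epilogue: pop r0=0x3f, sp=0x76
prologue pushed ['r0', 'r2'] at ['0x75', '0x74']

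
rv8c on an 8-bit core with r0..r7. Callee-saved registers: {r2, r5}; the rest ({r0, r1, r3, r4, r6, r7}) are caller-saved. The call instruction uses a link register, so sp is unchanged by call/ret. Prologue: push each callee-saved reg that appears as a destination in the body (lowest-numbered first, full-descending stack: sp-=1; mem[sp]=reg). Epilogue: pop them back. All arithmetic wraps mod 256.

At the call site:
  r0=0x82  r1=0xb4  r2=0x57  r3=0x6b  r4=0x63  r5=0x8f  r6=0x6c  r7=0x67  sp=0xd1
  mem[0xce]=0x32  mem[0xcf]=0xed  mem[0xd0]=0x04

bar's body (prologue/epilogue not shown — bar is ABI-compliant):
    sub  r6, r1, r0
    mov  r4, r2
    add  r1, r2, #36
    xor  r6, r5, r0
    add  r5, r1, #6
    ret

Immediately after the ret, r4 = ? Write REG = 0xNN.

prologue: push r5 → mem[0xd0]=0x8f, sp=0xd0
body[0] sub  r6, r1, r0 → r6=0x32
body[1] mov  r4, r2 → r4=0x57
body[2] add  r1, r2, #36 → r1=0x7b
body[3] xor  r6, r5, r0 → r6=0x0d
body[4] add  r5, r1, #6 → r5=0x81
epilogue: pop r5=0x8f, sp=0xd1
r4 is caller-saved → body value

REG = 0x57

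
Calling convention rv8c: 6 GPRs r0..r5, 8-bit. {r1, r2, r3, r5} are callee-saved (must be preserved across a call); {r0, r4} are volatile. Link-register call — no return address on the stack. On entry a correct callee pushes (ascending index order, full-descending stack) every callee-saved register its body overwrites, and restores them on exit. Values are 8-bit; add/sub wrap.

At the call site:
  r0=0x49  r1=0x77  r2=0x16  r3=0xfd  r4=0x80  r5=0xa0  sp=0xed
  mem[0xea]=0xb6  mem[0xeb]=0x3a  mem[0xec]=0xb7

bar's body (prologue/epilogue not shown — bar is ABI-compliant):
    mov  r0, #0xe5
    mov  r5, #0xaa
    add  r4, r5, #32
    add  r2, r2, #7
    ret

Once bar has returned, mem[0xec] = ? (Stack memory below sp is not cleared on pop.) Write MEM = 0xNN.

prologue: push r2 → mem[0xec]=0x16, sp=0xec
prologue: push r5 → mem[0xeb]=0xa0, sp=0xeb
body[0] mov  r0, #0xe5 → r0=0xe5
body[1] mov  r5, #0xaa → r5=0xaa
body[2] add  r4, r5, #32 → r4=0xca
body[3] add  r2, r2, #7 → r2=0x1d
epilogue: pop r5=0xa0, sp=0xec
epilogue: pop r2=0x16, sp=0xed
prologue pushed ['r2', 'r5'] at ['0xec', '0xeb']

MEM = 0x16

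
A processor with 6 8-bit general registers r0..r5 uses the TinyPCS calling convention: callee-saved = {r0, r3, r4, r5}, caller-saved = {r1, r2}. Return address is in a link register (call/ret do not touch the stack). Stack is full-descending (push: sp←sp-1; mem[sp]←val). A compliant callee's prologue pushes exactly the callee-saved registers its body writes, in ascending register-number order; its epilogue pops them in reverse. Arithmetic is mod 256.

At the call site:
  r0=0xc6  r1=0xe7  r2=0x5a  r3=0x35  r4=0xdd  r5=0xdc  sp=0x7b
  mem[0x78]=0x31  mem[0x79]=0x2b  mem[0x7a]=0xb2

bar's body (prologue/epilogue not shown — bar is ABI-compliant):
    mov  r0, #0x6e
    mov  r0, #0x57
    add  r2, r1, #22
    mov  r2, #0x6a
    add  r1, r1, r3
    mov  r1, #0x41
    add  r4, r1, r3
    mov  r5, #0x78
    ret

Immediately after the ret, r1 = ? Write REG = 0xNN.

REG = 0x41

prologue: push r0 -> mem[0x7a]=0xc6, sp=0x7a
prologue: push r4 -> mem[0x79]=0xdd, sp=0x79
prologue: push r5 -> mem[0x78]=0xdc, sp=0x78
body[0] mov  r0, #0x6e -> r0=0x6e
body[1] mov  r0, #0x57 -> r0=0x57
body[2] add  r2, r1, #22 -> r2=0xfd
body[3] mov  r2, #0x6a -> r2=0x6a
body[4] add  r1, r1, r3 -> r1=0x1c
body[5] mov  r1, #0x41 -> r1=0x41
body[6] add  r4, r1, r3 -> r4=0x76
body[7] mov  r5, #0x78 -> r5=0x78
epilogue: pop r5=0xdc, sp=0x79
epilogue: pop r4=0xdd, sp=0x7a
epilogue: pop r0=0xc6, sp=0x7b
r1 is caller-saved -> body value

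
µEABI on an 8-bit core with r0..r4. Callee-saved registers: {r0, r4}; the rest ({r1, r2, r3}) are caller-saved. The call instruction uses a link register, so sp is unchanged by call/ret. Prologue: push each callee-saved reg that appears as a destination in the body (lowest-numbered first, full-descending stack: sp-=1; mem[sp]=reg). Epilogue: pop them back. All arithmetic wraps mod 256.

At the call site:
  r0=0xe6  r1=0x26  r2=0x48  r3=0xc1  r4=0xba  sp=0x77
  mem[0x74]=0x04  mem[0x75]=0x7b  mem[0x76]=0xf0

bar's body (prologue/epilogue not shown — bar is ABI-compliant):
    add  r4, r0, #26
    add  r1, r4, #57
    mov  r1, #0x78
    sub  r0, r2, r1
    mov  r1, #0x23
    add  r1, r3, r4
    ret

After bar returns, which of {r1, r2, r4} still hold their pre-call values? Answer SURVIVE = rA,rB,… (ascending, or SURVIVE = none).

prologue: push r0 -> mem[0x76]=0xe6, sp=0x76
prologue: push r4 -> mem[0x75]=0xba, sp=0x75
body[0] add  r4, r0, #26 -> r4=0x00
body[1] add  r1, r4, #57 -> r1=0x39
body[2] mov  r1, #0x78 -> r1=0x78
body[3] sub  r0, r2, r1 -> r0=0xd0
body[4] mov  r1, #0x23 -> r1=0x23
body[5] add  r1, r3, r4 -> r1=0xc1
epilogue: pop r4=0xba, sp=0x76
epilogue: pop r0=0xe6, sp=0x77
r1: caller-saved, written=True
r2: caller-saved, written=False
r4: callee-saved, written=True

SURVIVE = r2,r4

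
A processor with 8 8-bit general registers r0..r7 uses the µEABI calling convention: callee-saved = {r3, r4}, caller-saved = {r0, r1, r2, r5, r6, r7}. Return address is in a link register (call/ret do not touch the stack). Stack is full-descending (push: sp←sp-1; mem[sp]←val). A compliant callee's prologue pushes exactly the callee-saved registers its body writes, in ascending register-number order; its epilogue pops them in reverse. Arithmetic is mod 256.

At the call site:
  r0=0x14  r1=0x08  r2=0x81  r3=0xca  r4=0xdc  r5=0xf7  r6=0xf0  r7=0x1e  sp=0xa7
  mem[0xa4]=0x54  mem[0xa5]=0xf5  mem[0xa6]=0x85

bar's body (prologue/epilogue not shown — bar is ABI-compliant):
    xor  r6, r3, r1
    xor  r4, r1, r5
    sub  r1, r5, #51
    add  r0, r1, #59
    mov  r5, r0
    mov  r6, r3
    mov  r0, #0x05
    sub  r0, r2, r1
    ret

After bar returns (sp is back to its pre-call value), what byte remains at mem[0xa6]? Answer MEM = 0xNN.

MEM = 0xdc

prologue: push r4 -> mem[0xa6]=0xdc, sp=0xa6
body[0] xor  r6, r3, r1 -> r6=0xc2
body[1] xor  r4, r1, r5 -> r4=0xff
body[2] sub  r1, r5, #51 -> r1=0xc4
body[3] add  r0, r1, #59 -> r0=0xff
body[4] mov  r5, r0 -> r5=0xff
body[5] mov  r6, r3 -> r6=0xca
body[6] mov  r0, #0x05 -> r0=0x05
body[7] sub  r0, r2, r1 -> r0=0xbd
epilogue: pop r4=0xdc, sp=0xa7
prologue pushed ['r4'] at ['0xa6']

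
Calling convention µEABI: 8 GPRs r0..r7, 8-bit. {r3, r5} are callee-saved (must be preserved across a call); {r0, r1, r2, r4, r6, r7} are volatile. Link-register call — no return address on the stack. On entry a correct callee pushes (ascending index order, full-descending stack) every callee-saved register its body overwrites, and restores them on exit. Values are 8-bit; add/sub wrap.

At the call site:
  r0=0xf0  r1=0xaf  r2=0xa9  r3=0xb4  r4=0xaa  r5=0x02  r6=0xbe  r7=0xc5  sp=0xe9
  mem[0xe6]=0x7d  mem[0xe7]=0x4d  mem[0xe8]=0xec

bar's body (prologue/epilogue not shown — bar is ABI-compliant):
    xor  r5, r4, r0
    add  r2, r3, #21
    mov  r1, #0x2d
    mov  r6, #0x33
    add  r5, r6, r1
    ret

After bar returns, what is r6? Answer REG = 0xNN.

REG = 0x33

prologue: push r5 → mem[0xe8]=0x02, sp=0xe8
body[0] xor  r5, r4, r0 → r5=0x5a
body[1] add  r2, r3, #21 → r2=0xc9
body[2] mov  r1, #0x2d → r1=0x2d
body[3] mov  r6, #0x33 → r6=0x33
body[4] add  r5, r6, r1 → r5=0x60
epilogue: pop r5=0x02, sp=0xe9
r6 is caller-saved → body value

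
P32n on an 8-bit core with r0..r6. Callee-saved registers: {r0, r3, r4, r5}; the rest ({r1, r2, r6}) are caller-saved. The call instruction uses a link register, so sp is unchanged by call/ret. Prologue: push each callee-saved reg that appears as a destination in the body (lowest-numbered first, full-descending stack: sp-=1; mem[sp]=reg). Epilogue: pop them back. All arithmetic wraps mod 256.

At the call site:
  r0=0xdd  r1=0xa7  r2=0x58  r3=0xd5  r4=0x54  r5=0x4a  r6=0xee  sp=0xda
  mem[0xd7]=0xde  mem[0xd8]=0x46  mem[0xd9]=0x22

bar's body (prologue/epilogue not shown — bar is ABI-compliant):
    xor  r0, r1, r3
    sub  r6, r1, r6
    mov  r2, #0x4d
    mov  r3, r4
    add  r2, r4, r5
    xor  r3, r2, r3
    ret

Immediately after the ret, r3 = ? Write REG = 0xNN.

prologue: push r0 → mem[0xd9]=0xdd, sp=0xd9
prologue: push r3 → mem[0xd8]=0xd5, sp=0xd8
body[0] xor  r0, r1, r3 → r0=0x72
body[1] sub  r6, r1, r6 → r6=0xb9
body[2] mov  r2, #0x4d → r2=0x4d
body[3] mov  r3, r4 → r3=0x54
body[4] add  r2, r4, r5 → r2=0x9e
body[5] xor  r3, r2, r3 → r3=0xca
epilogue: pop r3=0xd5, sp=0xd9
epilogue: pop r0=0xdd, sp=0xda
r3 is callee-saved → restored

REG = 0xd5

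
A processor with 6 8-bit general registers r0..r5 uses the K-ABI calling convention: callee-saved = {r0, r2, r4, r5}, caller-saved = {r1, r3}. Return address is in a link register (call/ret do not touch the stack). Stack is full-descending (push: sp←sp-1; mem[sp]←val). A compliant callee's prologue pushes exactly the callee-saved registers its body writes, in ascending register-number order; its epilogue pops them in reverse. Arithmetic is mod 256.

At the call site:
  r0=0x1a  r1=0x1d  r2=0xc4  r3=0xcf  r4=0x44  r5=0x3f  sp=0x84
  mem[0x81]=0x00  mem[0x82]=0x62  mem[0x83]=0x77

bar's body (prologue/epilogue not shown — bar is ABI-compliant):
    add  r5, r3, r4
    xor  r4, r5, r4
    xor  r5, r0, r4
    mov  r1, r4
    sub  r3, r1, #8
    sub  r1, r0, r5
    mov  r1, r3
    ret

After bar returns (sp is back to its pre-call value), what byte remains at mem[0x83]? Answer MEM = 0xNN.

MEM = 0x44

prologue: push r4 → mem[0x83]=0x44, sp=0x83
prologue: push r5 → mem[0x82]=0x3f, sp=0x82
body[0] add  r5, r3, r4 → r5=0x13
body[1] xor  r4, r5, r4 → r4=0x57
body[2] xor  r5, r0, r4 → r5=0x4d
body[3] mov  r1, r4 → r1=0x57
body[4] sub  r3, r1, #8 → r3=0x4f
body[5] sub  r1, r0, r5 → r1=0xcd
body[6] mov  r1, r3 → r1=0x4f
epilogue: pop r5=0x3f, sp=0x83
epilogue: pop r4=0x44, sp=0x84
prologue pushed ['r4', 'r5'] at ['0x83', '0x82']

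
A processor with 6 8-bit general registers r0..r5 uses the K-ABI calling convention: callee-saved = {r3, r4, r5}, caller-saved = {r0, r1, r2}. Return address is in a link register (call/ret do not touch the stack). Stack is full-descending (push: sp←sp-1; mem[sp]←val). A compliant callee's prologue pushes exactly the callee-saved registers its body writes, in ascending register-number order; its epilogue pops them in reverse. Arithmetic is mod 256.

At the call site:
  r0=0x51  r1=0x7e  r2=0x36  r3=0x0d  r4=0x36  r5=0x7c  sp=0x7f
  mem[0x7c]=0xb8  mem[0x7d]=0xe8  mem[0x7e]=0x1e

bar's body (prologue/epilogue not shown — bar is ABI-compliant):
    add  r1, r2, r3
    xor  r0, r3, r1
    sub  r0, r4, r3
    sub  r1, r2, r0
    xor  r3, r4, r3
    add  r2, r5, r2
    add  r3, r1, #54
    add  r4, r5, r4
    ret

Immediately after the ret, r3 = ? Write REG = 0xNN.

REG = 0x0d

prologue: push r3 → mem[0x7e]=0x0d, sp=0x7e
prologue: push r4 → mem[0x7d]=0x36, sp=0x7d
body[0] add  r1, r2, r3 → r1=0x43
body[1] xor  r0, r3, r1 → r0=0x4e
body[2] sub  r0, r4, r3 → r0=0x29
body[3] sub  r1, r2, r0 → r1=0x0d
body[4] xor  r3, r4, r3 → r3=0x3b
body[5] add  r2, r5, r2 → r2=0xb2
body[6] add  r3, r1, #54 → r3=0x43
body[7] add  r4, r5, r4 → r4=0xb2
epilogue: pop r4=0x36, sp=0x7e
epilogue: pop r3=0x0d, sp=0x7f
r3 is callee-saved → restored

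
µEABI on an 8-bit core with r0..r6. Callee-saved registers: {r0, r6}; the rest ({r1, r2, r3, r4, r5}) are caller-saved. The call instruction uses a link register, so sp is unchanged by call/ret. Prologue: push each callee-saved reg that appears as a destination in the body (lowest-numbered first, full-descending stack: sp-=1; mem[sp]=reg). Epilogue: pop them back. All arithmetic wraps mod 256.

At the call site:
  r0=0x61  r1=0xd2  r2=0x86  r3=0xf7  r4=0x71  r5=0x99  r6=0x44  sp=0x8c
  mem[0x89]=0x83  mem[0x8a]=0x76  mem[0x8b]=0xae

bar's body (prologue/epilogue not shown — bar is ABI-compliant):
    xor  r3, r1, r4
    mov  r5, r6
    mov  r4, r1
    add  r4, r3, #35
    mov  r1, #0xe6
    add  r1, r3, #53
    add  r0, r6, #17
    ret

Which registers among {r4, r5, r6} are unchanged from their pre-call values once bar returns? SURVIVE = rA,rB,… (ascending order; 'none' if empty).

prologue: push r0 → mem[0x8b]=0x61, sp=0x8b
body[0] xor  r3, r1, r4 → r3=0xa3
body[1] mov  r5, r6 → r5=0x44
body[2] mov  r4, r1 → r4=0xd2
body[3] add  r4, r3, #35 → r4=0xc6
body[4] mov  r1, #0xe6 → r1=0xe6
body[5] add  r1, r3, #53 → r1=0xd8
body[6] add  r0, r6, #17 → r0=0x55
epilogue: pop r0=0x61, sp=0x8c
r4: caller-saved, written=True
r5: caller-saved, written=True
r6: callee-saved, written=False

SURVIVE = r6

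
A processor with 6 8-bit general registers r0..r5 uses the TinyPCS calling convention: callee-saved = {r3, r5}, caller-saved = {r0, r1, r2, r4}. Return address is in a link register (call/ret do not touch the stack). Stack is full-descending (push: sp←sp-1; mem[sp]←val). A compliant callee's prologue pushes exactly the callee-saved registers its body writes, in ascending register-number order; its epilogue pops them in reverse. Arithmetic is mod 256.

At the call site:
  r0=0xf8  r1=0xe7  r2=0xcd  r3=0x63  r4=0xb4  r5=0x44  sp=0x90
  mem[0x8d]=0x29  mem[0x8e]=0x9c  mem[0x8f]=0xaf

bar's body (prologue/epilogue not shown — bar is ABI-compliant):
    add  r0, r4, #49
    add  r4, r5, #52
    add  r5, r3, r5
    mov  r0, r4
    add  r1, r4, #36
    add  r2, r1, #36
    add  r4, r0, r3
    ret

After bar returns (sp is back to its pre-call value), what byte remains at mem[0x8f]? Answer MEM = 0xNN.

prologue: push r5 -> mem[0x8f]=0x44, sp=0x8f
body[0] add  r0, r4, #49 -> r0=0xe5
body[1] add  r4, r5, #52 -> r4=0x78
body[2] add  r5, r3, r5 -> r5=0xa7
body[3] mov  r0, r4 -> r0=0x78
body[4] add  r1, r4, #36 -> r1=0x9c
body[5] add  r2, r1, #36 -> r2=0xc0
body[6] add  r4, r0, r3 -> r4=0xdb
epilogue: pop r5=0x44, sp=0x90
prologue pushed ['r5'] at ['0x8f']

MEM = 0x44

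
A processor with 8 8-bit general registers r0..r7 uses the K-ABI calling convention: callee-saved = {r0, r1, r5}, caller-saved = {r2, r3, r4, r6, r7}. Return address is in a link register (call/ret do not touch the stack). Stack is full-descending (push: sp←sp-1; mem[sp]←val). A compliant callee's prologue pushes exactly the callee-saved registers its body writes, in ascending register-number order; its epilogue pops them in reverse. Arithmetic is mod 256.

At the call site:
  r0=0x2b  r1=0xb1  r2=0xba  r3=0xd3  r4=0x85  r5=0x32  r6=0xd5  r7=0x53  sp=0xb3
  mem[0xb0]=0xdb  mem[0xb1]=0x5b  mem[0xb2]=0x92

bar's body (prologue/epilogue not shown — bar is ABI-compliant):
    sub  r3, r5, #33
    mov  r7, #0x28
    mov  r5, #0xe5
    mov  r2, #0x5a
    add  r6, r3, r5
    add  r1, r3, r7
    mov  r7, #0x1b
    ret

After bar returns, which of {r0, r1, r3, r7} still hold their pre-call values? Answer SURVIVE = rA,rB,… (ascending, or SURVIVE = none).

prologue: push r1 → mem[0xb2]=0xb1, sp=0xb2
prologue: push r5 → mem[0xb1]=0x32, sp=0xb1
body[0] sub  r3, r5, #33 → r3=0x11
body[1] mov  r7, #0x28 → r7=0x28
body[2] mov  r5, #0xe5 → r5=0xe5
body[3] mov  r2, #0x5a → r2=0x5a
body[4] add  r6, r3, r5 → r6=0xf6
body[5] add  r1, r3, r7 → r1=0x39
body[6] mov  r7, #0x1b → r7=0x1b
epilogue: pop r5=0x32, sp=0xb2
epilogue: pop r1=0xb1, sp=0xb3
r0: callee-saved, written=False
r1: callee-saved, written=True
r3: caller-saved, written=True
r7: caller-saved, written=True

SURVIVE = r0,r1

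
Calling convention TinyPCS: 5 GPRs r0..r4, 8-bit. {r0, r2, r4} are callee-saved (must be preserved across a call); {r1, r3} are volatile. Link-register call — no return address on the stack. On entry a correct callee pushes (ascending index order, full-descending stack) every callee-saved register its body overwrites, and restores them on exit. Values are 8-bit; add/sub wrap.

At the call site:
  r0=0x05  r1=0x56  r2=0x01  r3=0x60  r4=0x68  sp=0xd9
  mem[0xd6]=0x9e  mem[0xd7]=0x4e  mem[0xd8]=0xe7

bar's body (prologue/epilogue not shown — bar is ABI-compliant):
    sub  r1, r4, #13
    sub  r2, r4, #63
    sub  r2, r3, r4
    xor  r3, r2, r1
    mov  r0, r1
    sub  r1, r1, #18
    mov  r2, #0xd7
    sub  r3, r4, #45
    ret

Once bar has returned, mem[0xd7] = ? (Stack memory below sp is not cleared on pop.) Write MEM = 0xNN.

prologue: push r0 -> mem[0xd8]=0x05, sp=0xd8
prologue: push r2 -> mem[0xd7]=0x01, sp=0xd7
body[0] sub  r1, r4, #13 -> r1=0x5b
body[1] sub  r2, r4, #63 -> r2=0x29
body[2] sub  r2, r3, r4 -> r2=0xf8
body[3] xor  r3, r2, r1 -> r3=0xa3
body[4] mov  r0, r1 -> r0=0x5b
body[5] sub  r1, r1, #18 -> r1=0x49
body[6] mov  r2, #0xd7 -> r2=0xd7
body[7] sub  r3, r4, #45 -> r3=0x3b
epilogue: pop r2=0x01, sp=0xd8
epilogue: pop r0=0x05, sp=0xd9
prologue pushed ['r0', 'r2'] at ['0xd8', '0xd7']

MEM = 0x01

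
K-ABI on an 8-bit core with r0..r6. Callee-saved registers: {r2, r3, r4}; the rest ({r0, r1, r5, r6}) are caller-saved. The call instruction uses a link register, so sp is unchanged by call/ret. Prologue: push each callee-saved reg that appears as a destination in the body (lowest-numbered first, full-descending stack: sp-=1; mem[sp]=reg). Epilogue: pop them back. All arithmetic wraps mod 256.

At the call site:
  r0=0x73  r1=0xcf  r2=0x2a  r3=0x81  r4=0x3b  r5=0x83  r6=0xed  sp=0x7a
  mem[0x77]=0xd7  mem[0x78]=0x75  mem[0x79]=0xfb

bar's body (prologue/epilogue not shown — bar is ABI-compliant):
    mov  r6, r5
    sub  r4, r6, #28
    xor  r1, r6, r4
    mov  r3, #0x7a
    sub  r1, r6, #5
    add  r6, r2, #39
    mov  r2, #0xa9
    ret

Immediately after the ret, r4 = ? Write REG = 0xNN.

REG = 0x3b

prologue: push r2 -> mem[0x79]=0x2a, sp=0x79
prologue: push r3 -> mem[0x78]=0x81, sp=0x78
prologue: push r4 -> mem[0x77]=0x3b, sp=0x77
body[0] mov  r6, r5 -> r6=0x83
body[1] sub  r4, r6, #28 -> r4=0x67
body[2] xor  r1, r6, r4 -> r1=0xe4
body[3] mov  r3, #0x7a -> r3=0x7a
body[4] sub  r1, r6, #5 -> r1=0x7e
body[5] add  r6, r2, #39 -> r6=0x51
body[6] mov  r2, #0xa9 -> r2=0xa9
epilogue: pop r4=0x3b, sp=0x78
epilogue: pop r3=0x81, sp=0x79
epilogue: pop r2=0x2a, sp=0x7a
r4 is callee-saved -> restored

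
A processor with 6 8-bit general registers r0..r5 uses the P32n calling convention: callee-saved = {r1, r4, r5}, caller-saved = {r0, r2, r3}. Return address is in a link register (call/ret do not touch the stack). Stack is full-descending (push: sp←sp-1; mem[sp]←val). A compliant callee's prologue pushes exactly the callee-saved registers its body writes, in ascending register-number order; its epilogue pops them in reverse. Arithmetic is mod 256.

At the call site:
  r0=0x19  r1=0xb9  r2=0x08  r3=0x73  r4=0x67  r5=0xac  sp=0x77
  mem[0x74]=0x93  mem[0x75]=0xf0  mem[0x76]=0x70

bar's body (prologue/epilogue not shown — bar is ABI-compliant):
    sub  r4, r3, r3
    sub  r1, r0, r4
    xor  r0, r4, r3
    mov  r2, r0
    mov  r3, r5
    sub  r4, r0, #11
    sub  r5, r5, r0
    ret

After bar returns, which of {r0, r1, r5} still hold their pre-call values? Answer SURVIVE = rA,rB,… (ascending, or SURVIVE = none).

prologue: push r1 -> mem[0x76]=0xb9, sp=0x76
prologue: push r4 -> mem[0x75]=0x67, sp=0x75
prologue: push r5 -> mem[0x74]=0xac, sp=0x74
body[0] sub  r4, r3, r3 -> r4=0x00
body[1] sub  r1, r0, r4 -> r1=0x19
body[2] xor  r0, r4, r3 -> r0=0x73
body[3] mov  r2, r0 -> r2=0x73
body[4] mov  r3, r5 -> r3=0xac
body[5] sub  r4, r0, #11 -> r4=0x68
body[6] sub  r5, r5, r0 -> r5=0x39
epilogue: pop r5=0xac, sp=0x75
epilogue: pop r4=0x67, sp=0x76
epilogue: pop r1=0xb9, sp=0x77
r0: caller-saved, written=True
r1: callee-saved, written=True
r5: callee-saved, written=True

SURVIVE = r1,r5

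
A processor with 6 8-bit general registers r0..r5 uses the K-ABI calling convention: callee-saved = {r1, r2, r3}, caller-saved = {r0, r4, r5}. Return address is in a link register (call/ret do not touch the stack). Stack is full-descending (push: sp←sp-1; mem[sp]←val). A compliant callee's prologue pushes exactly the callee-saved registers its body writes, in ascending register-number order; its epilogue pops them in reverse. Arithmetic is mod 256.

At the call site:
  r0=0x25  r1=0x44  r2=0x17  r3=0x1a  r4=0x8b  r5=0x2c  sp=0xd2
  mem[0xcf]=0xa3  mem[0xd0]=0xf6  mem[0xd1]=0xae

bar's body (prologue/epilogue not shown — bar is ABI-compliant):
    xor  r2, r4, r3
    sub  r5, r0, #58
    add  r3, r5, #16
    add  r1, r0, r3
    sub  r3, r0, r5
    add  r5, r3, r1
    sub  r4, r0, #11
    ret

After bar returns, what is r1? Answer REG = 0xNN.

REG = 0x44

prologue: push r1 -> mem[0xd1]=0x44, sp=0xd1
prologue: push r2 -> mem[0xd0]=0x17, sp=0xd0
prologue: push r3 -> mem[0xcf]=0x1a, sp=0xcf
body[0] xor  r2, r4, r3 -> r2=0x91
body[1] sub  r5, r0, #58 -> r5=0xeb
body[2] add  r3, r5, #16 -> r3=0xfb
body[3] add  r1, r0, r3 -> r1=0x20
body[4] sub  r3, r0, r5 -> r3=0x3a
body[5] add  r5, r3, r1 -> r5=0x5a
body[6] sub  r4, r0, #11 -> r4=0x1a
epilogue: pop r3=0x1a, sp=0xd0
epilogue: pop r2=0x17, sp=0xd1
epilogue: pop r1=0x44, sp=0xd2
r1 is callee-saved -> restored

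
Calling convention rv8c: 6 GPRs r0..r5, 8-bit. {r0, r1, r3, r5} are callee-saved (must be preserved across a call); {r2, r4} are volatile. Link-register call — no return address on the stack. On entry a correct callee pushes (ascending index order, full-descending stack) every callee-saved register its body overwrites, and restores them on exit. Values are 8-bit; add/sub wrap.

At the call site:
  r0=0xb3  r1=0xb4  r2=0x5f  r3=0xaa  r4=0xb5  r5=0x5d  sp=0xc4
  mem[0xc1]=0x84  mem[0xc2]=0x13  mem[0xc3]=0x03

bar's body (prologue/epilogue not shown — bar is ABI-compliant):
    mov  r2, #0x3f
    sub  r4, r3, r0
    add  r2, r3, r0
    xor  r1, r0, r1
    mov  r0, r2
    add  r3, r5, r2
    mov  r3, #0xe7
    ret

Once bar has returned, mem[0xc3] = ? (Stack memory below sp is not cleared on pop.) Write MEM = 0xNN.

prologue: push r0 -> mem[0xc3]=0xb3, sp=0xc3
prologue: push r1 -> mem[0xc2]=0xb4, sp=0xc2
prologue: push r3 -> mem[0xc1]=0xaa, sp=0xc1
body[0] mov  r2, #0x3f -> r2=0x3f
body[1] sub  r4, r3, r0 -> r4=0xf7
body[2] add  r2, r3, r0 -> r2=0x5d
body[3] xor  r1, r0, r1 -> r1=0x07
body[4] mov  r0, r2 -> r0=0x5d
body[5] add  r3, r5, r2 -> r3=0xba
body[6] mov  r3, #0xe7 -> r3=0xe7
epilogue: pop r3=0xaa, sp=0xc2
epilogue: pop r1=0xb4, sp=0xc3
epilogue: pop r0=0xb3, sp=0xc4
prologue pushed ['r0', 'r1', 'r3'] at ['0xc3', '0xc2', '0xc1']

MEM = 0xb3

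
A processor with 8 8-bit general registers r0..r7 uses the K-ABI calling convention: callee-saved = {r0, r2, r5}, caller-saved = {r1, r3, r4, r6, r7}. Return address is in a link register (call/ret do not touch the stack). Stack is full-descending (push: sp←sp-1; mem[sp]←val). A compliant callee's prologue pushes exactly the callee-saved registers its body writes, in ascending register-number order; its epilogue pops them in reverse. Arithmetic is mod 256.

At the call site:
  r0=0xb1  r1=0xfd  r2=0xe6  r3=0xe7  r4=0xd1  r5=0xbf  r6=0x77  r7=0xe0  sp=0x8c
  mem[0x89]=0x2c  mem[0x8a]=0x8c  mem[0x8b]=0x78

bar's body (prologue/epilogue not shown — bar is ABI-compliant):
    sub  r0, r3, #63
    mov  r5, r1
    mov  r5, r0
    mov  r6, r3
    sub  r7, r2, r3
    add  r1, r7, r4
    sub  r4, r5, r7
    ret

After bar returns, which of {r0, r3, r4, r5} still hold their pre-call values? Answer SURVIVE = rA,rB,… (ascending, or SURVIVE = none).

SURVIVE = r0,r3,r5

prologue: push r0 → mem[0x8b]=0xb1, sp=0x8b
prologue: push r5 → mem[0x8a]=0xbf, sp=0x8a
body[0] sub  r0, r3, #63 → r0=0xa8
body[1] mov  r5, r1 → r5=0xfd
body[2] mov  r5, r0 → r5=0xa8
body[3] mov  r6, r3 → r6=0xe7
body[4] sub  r7, r2, r3 → r7=0xff
body[5] add  r1, r7, r4 → r1=0xd0
body[6] sub  r4, r5, r7 → r4=0xa9
epilogue: pop r5=0xbf, sp=0x8b
epilogue: pop r0=0xb1, sp=0x8c
r0: callee-saved, written=True
r3: caller-saved, written=False
r4: caller-saved, written=True
r5: callee-saved, written=True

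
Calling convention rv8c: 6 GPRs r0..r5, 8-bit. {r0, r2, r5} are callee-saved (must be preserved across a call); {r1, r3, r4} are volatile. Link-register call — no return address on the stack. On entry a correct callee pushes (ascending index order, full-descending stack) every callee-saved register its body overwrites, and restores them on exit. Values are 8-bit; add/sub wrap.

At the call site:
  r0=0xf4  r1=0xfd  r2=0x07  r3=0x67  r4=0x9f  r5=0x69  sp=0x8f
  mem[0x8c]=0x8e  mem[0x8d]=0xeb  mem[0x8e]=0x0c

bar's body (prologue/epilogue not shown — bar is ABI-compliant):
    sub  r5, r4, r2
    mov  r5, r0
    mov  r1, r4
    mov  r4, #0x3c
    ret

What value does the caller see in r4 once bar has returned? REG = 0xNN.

REG = 0x3c

prologue: push r5 -> mem[0x8e]=0x69, sp=0x8e
body[0] sub  r5, r4, r2 -> r5=0x98
body[1] mov  r5, r0 -> r5=0xf4
body[2] mov  r1, r4 -> r1=0x9f
body[3] mov  r4, #0x3c -> r4=0x3c
epilogue: pop r5=0x69, sp=0x8f
r4 is caller-saved -> body value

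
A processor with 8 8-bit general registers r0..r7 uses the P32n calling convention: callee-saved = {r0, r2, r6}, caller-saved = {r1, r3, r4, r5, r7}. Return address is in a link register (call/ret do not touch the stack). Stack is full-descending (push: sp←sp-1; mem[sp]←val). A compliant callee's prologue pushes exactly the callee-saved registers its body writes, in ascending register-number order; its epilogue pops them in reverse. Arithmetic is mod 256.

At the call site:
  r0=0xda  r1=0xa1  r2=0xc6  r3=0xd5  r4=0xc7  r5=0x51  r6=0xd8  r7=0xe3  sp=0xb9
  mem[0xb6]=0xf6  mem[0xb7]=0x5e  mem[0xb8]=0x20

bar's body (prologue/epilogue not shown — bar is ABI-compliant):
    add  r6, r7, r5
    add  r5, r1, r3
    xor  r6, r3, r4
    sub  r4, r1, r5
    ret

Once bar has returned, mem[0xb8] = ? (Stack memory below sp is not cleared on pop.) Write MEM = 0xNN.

MEM = 0xd8

prologue: push r6 → mem[0xb8]=0xd8, sp=0xb8
body[0] add  r6, r7, r5 → r6=0x34
body[1] add  r5, r1, r3 → r5=0x76
body[2] xor  r6, r3, r4 → r6=0x12
body[3] sub  r4, r1, r5 → r4=0x2b
epilogue: pop r6=0xd8, sp=0xb9
prologue pushed ['r6'] at ['0xb8']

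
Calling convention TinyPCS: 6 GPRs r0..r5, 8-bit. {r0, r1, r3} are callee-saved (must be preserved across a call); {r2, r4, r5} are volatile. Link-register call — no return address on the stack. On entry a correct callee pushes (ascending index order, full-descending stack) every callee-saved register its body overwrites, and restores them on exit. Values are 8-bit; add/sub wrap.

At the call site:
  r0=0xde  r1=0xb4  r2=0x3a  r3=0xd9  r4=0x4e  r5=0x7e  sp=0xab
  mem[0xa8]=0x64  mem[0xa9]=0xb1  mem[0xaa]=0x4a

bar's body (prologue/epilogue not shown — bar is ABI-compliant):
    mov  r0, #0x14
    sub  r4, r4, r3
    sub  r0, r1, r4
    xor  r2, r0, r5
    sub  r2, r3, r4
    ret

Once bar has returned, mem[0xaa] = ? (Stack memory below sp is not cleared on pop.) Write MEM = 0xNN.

MEM = 0xde

prologue: push r0 → mem[0xaa]=0xde, sp=0xaa
body[0] mov  r0, #0x14 → r0=0x14
body[1] sub  r4, r4, r3 → r4=0x75
body[2] sub  r0, r1, r4 → r0=0x3f
body[3] xor  r2, r0, r5 → r2=0x41
body[4] sub  r2, r3, r4 → r2=0x64
epilogue: pop r0=0xde, sp=0xab
prologue pushed ['r0'] at ['0xaa']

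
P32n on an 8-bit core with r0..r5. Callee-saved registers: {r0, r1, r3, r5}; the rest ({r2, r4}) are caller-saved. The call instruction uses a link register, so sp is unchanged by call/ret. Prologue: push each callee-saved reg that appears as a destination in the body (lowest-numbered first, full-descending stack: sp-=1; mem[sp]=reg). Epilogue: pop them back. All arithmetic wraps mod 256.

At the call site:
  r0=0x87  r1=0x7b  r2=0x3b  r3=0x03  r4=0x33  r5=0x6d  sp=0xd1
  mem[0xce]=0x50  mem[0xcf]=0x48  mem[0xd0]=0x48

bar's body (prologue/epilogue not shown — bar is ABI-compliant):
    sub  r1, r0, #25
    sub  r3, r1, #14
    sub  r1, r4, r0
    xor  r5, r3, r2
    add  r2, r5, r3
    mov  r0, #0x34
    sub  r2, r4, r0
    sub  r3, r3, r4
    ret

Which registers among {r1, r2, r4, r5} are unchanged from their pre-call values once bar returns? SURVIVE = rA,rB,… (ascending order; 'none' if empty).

SURVIVE = r1,r4,r5

prologue: push r0 → mem[0xd0]=0x87, sp=0xd0
prologue: push r1 → mem[0xcf]=0x7b, sp=0xcf
prologue: push r3 → mem[0xce]=0x03, sp=0xce
prologue: push r5 → mem[0xcd]=0x6d, sp=0xcd
body[0] sub  r1, r0, #25 → r1=0x6e
body[1] sub  r3, r1, #14 → r3=0x60
body[2] sub  r1, r4, r0 → r1=0xac
body[3] xor  r5, r3, r2 → r5=0x5b
body[4] add  r2, r5, r3 → r2=0xbb
body[5] mov  r0, #0x34 → r0=0x34
body[6] sub  r2, r4, r0 → r2=0xff
body[7] sub  r3, r3, r4 → r3=0x2d
epilogue: pop r5=0x6d, sp=0xce
epilogue: pop r3=0x03, sp=0xcf
epilogue: pop r1=0x7b, sp=0xd0
epilogue: pop r0=0x87, sp=0xd1
r1: callee-saved, written=True
r2: caller-saved, written=True
r4: caller-saved, written=False
r5: callee-saved, written=True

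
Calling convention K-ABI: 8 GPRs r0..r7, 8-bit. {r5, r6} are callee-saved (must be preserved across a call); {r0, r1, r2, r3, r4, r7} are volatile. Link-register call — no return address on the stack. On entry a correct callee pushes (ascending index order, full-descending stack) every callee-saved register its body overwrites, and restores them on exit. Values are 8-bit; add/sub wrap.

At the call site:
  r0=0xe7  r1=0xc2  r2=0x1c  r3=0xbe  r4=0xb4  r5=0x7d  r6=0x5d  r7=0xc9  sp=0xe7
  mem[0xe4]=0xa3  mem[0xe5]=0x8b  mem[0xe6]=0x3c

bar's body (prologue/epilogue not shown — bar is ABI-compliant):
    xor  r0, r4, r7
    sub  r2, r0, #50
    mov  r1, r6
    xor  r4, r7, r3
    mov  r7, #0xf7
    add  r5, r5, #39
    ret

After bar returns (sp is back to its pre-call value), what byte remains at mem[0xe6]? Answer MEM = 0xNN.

MEM = 0x7d

prologue: push r5 -> mem[0xe6]=0x7d, sp=0xe6
body[0] xor  r0, r4, r7 -> r0=0x7d
body[1] sub  r2, r0, #50 -> r2=0x4b
body[2] mov  r1, r6 -> r1=0x5d
body[3] xor  r4, r7, r3 -> r4=0x77
body[4] mov  r7, #0xf7 -> r7=0xf7
body[5] add  r5, r5, #39 -> r5=0xa4
epilogue: pop r5=0x7d, sp=0xe7
prologue pushed ['r5'] at ['0xe6']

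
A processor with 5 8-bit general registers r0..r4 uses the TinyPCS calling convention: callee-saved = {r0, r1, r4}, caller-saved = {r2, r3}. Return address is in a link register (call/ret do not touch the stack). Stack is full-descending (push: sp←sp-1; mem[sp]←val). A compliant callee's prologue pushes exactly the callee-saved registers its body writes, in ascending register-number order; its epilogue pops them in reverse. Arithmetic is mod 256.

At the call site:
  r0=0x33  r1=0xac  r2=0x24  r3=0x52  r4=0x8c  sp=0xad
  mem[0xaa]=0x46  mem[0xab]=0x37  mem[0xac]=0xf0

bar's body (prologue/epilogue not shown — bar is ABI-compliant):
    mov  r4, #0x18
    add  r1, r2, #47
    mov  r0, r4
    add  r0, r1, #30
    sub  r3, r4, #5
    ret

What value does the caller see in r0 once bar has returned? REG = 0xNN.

prologue: push r0 → mem[0xac]=0x33, sp=0xac
prologue: push r1 → mem[0xab]=0xac, sp=0xab
prologue: push r4 → mem[0xaa]=0x8c, sp=0xaa
body[0] mov  r4, #0x18 → r4=0x18
body[1] add  r1, r2, #47 → r1=0x53
body[2] mov  r0, r4 → r0=0x18
body[3] add  r0, r1, #30 → r0=0x71
body[4] sub  r3, r4, #5 → r3=0x13
epilogue: pop r4=0x8c, sp=0xab
epilogue: pop r1=0xac, sp=0xac
epilogue: pop r0=0x33, sp=0xad
r0 is callee-saved → restored

REG = 0x33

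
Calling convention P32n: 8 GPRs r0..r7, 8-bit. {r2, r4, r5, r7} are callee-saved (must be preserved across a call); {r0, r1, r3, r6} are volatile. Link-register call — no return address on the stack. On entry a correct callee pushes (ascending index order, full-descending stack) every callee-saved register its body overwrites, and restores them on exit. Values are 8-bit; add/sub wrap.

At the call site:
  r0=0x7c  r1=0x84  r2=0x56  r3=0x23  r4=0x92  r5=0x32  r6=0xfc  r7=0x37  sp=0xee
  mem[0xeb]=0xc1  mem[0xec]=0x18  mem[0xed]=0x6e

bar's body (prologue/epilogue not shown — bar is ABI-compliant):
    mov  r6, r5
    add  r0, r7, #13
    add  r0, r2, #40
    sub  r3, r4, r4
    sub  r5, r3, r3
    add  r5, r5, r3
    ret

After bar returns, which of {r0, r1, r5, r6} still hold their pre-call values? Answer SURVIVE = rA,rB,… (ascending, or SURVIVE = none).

prologue: push r5 -> mem[0xed]=0x32, sp=0xed
body[0] mov  r6, r5 -> r6=0x32
body[1] add  r0, r7, #13 -> r0=0x44
body[2] add  r0, r2, #40 -> r0=0x7e
body[3] sub  r3, r4, r4 -> r3=0x00
body[4] sub  r5, r3, r3 -> r5=0x00
body[5] add  r5, r5, r3 -> r5=0x00
epilogue: pop r5=0x32, sp=0xee
r0: caller-saved, written=True
r1: caller-saved, written=False
r5: callee-saved, written=True
r6: caller-saved, written=True

SURVIVE = r1,r5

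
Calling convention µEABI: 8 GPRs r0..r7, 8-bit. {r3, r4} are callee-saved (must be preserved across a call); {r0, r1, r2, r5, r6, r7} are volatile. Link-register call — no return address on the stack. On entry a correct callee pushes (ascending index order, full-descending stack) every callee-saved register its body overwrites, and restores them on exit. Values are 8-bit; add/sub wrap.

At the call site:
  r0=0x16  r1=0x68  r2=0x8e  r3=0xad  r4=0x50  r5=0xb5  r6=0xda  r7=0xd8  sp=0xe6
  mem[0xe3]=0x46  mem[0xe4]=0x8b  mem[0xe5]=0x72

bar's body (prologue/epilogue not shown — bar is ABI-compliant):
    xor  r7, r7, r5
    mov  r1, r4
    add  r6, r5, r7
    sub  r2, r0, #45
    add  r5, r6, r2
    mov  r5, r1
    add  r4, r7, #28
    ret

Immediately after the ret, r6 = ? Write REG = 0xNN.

prologue: push r4 -> mem[0xe5]=0x50, sp=0xe5
body[0] xor  r7, r7, r5 -> r7=0x6d
body[1] mov  r1, r4 -> r1=0x50
body[2] add  r6, r5, r7 -> r6=0x22
body[3] sub  r2, r0, #45 -> r2=0xe9
body[4] add  r5, r6, r2 -> r5=0x0b
body[5] mov  r5, r1 -> r5=0x50
body[6] add  r4, r7, #28 -> r4=0x89
epilogue: pop r4=0x50, sp=0xe6
r6 is caller-saved -> body value

REG = 0x22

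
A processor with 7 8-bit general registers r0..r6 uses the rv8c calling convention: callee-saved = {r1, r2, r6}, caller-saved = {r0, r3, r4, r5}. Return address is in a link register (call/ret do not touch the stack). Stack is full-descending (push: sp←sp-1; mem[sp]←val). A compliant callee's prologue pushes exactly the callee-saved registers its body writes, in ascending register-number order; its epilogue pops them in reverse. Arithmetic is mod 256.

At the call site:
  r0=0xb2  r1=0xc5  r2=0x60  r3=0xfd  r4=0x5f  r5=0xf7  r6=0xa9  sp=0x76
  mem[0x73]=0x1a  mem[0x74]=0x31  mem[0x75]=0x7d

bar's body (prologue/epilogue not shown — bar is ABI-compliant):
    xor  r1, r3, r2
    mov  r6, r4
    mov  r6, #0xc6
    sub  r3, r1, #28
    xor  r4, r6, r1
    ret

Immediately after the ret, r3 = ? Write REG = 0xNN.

REG = 0x81

prologue: push r1 → mem[0x75]=0xc5, sp=0x75
prologue: push r6 → mem[0x74]=0xa9, sp=0x74
body[0] xor  r1, r3, r2 → r1=0x9d
body[1] mov  r6, r4 → r6=0x5f
body[2] mov  r6, #0xc6 → r6=0xc6
body[3] sub  r3, r1, #28 → r3=0x81
body[4] xor  r4, r6, r1 → r4=0x5b
epilogue: pop r6=0xa9, sp=0x75
epilogue: pop r1=0xc5, sp=0x76
r3 is caller-saved → body value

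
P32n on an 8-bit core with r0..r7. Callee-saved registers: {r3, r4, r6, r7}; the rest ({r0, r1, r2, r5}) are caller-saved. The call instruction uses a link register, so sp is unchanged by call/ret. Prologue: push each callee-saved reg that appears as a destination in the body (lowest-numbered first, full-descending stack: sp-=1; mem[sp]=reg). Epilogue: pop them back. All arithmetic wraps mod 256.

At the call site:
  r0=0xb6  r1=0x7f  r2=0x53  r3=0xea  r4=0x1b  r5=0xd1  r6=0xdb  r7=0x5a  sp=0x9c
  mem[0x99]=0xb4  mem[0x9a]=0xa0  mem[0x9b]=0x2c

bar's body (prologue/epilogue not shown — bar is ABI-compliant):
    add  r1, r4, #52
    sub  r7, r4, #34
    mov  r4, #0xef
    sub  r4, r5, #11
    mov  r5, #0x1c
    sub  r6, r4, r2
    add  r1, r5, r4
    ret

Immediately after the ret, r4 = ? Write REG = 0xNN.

REG = 0x1b

prologue: push r4 -> mem[0x9b]=0x1b, sp=0x9b
prologue: push r6 -> mem[0x9a]=0xdb, sp=0x9a
prologue: push r7 -> mem[0x99]=0x5a, sp=0x99
body[0] add  r1, r4, #52 -> r1=0x4f
body[1] sub  r7, r4, #34 -> r7=0xf9
body[2] mov  r4, #0xef -> r4=0xef
body[3] sub  r4, r5, #11 -> r4=0xc6
body[4] mov  r5, #0x1c -> r5=0x1c
body[5] sub  r6, r4, r2 -> r6=0x73
body[6] add  r1, r5, r4 -> r1=0xe2
epilogue: pop r7=0x5a, sp=0x9a
epilogue: pop r6=0xdb, sp=0x9b
epilogue: pop r4=0x1b, sp=0x9c
r4 is callee-saved -> restored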